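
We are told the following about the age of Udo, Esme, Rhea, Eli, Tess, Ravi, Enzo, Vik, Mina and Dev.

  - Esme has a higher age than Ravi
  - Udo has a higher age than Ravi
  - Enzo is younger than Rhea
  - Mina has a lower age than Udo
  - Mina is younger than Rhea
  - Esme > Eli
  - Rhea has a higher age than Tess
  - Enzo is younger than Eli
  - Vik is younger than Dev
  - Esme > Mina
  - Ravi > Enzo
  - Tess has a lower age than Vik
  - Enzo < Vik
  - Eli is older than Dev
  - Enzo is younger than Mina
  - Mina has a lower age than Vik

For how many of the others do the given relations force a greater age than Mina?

The elements the relations force above Mina are Vik, Dev, Rhea, Eli, Udo, Esme — no chain reaches any other.
That is 6.

6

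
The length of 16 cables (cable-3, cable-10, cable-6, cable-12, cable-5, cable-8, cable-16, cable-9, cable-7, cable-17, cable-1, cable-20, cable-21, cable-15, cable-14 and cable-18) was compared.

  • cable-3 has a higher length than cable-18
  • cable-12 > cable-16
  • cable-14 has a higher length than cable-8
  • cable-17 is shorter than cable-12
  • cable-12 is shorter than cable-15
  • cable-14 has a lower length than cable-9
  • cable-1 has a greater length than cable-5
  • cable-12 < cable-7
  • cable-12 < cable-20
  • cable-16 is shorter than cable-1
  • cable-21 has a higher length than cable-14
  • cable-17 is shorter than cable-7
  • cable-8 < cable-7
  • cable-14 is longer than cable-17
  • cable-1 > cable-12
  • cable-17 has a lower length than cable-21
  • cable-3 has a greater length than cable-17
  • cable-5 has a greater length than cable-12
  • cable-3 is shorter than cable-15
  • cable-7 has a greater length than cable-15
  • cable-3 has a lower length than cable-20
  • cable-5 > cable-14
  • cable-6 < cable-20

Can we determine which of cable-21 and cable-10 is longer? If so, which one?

Following every chain through cable-10: nothing is chained to cable-10.
cable-21 is not reached, and no chain runs the other way from cable-21 to cable-10.
So the given relations leave the order of cable-10 and cable-21 undetermined.

undetermined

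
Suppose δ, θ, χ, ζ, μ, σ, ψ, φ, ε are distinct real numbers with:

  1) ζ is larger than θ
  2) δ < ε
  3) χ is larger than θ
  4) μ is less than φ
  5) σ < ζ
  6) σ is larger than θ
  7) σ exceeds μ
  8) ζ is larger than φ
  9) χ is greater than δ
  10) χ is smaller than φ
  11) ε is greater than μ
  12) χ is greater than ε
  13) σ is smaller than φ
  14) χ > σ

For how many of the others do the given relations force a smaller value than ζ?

Directly below ζ: θ, σ, φ.
One step further: μ, χ (5 so far).
One step further: δ, ε (7 so far).
No other element is forced below ζ by the given relations, so the count is 7.

7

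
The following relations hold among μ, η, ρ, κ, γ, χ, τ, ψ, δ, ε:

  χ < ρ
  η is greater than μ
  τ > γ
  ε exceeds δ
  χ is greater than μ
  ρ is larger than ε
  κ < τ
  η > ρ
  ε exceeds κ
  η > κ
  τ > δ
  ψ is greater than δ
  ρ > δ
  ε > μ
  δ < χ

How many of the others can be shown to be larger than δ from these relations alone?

6

From δ the given relations immediately reach ε, χ, τ, ρ, ψ.
From those, η — 6 in total.
Nothing else is reachable above δ; 6 in all.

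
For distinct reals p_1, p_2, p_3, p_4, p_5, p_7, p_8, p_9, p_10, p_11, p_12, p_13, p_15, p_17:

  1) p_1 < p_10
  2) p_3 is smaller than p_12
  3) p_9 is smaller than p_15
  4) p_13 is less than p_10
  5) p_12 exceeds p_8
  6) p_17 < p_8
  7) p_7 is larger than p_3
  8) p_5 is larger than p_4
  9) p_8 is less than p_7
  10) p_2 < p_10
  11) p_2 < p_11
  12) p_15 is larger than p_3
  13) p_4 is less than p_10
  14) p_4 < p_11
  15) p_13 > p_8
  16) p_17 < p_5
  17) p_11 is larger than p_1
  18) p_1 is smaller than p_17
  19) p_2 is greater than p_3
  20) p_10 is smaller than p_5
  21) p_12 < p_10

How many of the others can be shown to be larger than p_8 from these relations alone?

From p_8 the given relations immediately reach p_12, p_13, p_7.
From those, p_10 — 4 in total.
From those, p_5 — 5 in total.
Nothing else is reachable above p_8; 5 in all.

5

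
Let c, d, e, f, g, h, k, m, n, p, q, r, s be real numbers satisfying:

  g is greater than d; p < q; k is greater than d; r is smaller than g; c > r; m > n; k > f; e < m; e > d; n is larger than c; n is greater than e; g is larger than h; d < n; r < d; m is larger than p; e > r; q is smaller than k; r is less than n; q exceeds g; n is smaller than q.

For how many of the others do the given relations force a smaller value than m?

From m the given relations immediately reach p, e, n.
From those, r, d, c — 6 in total.
No other element is forced below m by the given relations, so the count is 6.

6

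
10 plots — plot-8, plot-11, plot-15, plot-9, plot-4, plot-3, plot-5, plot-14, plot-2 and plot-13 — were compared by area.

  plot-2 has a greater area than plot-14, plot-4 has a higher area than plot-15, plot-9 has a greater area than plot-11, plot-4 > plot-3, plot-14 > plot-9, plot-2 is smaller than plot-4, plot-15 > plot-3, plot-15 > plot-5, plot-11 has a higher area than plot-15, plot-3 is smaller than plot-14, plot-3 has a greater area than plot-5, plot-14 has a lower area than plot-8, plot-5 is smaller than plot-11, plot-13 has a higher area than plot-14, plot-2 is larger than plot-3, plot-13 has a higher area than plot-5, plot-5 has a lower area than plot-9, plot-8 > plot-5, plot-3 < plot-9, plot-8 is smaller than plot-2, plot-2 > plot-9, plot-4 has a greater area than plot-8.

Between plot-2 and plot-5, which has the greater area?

plot-2

The relevant relations are plot-5 < plot-3; plot-3 < plot-15; plot-15 < plot-11; plot-11 < plot-9; plot-9 < plot-14; plot-14 < plot-8; plot-8 < plot-2.
Together: plot-5 < plot-3 < plot-15 < plot-11 < plot-9 < plot-14 < plot-8 < plot-2.
So plot-5 < plot-2; plot-2 is the larger of the two.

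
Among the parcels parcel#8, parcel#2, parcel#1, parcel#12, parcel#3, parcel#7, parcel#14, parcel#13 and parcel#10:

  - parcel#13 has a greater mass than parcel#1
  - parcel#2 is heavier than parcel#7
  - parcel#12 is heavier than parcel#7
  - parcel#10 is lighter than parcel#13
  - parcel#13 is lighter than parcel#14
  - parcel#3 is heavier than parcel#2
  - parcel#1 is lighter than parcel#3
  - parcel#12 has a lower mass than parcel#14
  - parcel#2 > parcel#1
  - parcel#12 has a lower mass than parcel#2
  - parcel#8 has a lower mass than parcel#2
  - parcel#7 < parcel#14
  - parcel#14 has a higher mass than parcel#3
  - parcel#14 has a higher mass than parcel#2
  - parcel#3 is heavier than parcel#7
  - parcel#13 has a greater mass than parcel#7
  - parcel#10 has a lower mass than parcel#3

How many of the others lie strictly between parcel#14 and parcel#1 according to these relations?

3

Chaining upward from parcel#1 reaches: parcel#2, parcel#13, parcel#3.
Chaining downward from parcel#14 reaches: parcel#7, parcel#10, parcel#8, parcel#12, parcel#2, parcel#13, parcel#3.
Strictly between parcel#1 and parcel#14 are those in both lists: parcel#2, parcel#13, parcel#3 — 3 elements.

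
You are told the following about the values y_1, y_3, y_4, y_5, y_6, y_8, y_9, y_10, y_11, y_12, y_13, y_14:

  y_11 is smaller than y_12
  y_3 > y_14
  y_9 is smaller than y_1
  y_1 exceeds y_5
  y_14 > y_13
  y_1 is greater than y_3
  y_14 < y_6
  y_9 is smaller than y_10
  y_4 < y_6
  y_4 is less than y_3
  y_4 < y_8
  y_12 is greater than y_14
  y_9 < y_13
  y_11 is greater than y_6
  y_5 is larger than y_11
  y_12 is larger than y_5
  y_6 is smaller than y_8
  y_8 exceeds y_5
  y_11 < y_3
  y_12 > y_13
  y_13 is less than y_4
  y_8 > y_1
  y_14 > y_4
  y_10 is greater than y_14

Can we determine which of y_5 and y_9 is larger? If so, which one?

y_9 < y_13 < y_4 < y_14 < y_6 < y_11 < y_5, by transitivity through y_13, y_4, y_14, y_6, y_11.
So y_5 is larger.

y_5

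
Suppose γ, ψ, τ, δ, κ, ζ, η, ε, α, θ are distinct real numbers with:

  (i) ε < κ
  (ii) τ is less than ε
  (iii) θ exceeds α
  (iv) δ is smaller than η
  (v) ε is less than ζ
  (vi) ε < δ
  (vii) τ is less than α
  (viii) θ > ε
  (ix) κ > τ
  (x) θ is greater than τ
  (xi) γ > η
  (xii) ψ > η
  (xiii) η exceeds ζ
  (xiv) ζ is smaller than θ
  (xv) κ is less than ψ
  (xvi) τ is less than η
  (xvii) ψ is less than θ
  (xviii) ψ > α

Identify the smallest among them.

Chaining upward from τ: directly above it, ε, α, κ, η, θ; then δ, ζ, γ, ψ.
That covers every other element, and nothing is given below τ, so τ is the smallest.

τ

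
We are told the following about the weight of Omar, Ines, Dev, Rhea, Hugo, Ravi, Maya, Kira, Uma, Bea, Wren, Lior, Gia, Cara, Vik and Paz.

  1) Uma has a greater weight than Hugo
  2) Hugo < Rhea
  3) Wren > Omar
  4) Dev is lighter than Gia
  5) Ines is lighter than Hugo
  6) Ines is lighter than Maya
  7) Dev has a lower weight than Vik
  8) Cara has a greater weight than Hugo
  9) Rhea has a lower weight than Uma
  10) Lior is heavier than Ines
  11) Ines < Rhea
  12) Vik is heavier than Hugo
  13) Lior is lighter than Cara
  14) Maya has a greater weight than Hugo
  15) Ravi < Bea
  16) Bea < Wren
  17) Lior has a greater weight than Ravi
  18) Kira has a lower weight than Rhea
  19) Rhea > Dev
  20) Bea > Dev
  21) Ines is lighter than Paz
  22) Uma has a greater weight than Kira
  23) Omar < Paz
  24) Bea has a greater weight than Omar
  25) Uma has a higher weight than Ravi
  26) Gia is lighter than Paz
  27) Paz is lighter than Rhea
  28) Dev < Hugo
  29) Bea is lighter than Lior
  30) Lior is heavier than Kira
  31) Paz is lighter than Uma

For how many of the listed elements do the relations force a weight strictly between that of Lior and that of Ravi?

The relations place Ravi below Lior. An element lies strictly between them when it is forced above Ravi and also forced below Lior.
Above Ravi: {Bea, Wren, Cara, Uma}. Below Lior: {Omar, Dev, Ines, Kira, Bea}.
Intersection: {Bea} — 1.

1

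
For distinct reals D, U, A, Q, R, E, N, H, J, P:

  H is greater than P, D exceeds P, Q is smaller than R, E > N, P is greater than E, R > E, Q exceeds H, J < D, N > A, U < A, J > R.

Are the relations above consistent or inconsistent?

consistent

The single ordering U < A < N < E < P < H < Q < R < J < D satisfies every listed relation, so no contradiction arises.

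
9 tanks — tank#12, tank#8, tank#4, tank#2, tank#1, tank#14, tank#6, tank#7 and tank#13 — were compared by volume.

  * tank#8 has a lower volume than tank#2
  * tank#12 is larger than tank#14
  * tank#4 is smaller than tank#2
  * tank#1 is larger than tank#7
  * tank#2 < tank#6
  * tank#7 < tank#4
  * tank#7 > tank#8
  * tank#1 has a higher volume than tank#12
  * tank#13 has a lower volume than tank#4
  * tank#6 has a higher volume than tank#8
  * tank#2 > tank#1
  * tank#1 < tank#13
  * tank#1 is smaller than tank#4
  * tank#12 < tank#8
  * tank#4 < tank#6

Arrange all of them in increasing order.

Nothing is placed below tank#14, so it is least; from there tank#14 < tank#12; tank#12 < tank#8; tank#8 < tank#7; tank#7 < tank#1; tank#1 < tank#13; tank#13 < tank#4; tank#4 < tank#2; tank#2 < tank#6, each given directly.

tank#14 < tank#12 < tank#8 < tank#7 < tank#1 < tank#13 < tank#4 < tank#2 < tank#6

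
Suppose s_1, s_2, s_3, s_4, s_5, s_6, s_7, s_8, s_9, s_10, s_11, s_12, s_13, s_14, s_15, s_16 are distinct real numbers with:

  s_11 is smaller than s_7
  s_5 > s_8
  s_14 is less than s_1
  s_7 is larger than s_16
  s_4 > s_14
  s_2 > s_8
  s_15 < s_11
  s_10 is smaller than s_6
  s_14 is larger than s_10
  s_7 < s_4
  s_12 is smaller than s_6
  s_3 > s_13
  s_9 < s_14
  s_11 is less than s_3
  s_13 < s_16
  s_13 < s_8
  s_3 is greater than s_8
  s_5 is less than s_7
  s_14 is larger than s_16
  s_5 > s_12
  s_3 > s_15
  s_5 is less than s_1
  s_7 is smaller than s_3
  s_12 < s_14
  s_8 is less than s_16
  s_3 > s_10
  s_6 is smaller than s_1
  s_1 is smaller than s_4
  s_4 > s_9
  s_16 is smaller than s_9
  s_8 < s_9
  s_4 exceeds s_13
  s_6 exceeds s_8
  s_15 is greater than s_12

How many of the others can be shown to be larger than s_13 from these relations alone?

11

From s_13 the given relations immediately reach s_8, s_16, s_3, s_4.
From those, s_2, s_5, s_6, s_9, s_14, s_7 — 10 in total.
From those, s_1 — 11 in total.
Nothing else is reachable above s_13; 11 in all.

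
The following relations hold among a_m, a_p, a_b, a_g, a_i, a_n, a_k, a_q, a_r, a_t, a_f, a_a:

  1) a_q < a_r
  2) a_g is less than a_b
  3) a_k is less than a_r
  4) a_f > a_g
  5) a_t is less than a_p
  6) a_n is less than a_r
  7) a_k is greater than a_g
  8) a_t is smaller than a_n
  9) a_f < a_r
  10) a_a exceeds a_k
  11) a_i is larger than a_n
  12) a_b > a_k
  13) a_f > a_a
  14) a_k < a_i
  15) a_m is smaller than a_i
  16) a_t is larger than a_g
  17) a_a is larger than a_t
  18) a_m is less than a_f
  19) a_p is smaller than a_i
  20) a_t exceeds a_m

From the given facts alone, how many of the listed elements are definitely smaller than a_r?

The elements the relations force below a_r are a_m, a_g, a_k, a_t, a_n, a_q, a_a, a_f — no chain reaches any other.
That is 8.

8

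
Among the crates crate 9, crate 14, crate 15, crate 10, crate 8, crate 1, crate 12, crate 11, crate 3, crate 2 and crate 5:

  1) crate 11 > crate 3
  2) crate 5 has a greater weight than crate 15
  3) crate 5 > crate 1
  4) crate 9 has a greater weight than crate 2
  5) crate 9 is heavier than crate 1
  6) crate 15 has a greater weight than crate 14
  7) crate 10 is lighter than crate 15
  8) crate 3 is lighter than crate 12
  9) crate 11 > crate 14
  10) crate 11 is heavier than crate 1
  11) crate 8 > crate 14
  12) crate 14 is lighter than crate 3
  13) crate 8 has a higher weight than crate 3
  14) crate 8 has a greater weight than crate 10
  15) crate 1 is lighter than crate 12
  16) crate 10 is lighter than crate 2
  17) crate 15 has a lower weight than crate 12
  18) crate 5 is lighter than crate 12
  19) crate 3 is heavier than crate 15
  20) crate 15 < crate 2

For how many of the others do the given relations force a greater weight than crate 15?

7

Directly above crate 15: crate 3, crate 2, crate 5, crate 12.
One step further: crate 11, crate 9, crate 8 (7 so far).
No other element is forced above crate 15 by the given relations, so the count is 7.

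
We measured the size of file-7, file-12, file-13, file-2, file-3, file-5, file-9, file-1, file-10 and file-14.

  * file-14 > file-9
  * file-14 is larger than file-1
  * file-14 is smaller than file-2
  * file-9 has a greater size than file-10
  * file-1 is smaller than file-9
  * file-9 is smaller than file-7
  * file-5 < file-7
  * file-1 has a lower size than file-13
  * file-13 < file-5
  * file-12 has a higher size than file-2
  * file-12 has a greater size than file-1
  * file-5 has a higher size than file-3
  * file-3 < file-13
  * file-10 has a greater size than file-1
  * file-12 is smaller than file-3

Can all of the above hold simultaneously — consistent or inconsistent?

Every relation is compatible with file-1 < file-10 < file-9 < file-14 < file-2 < file-12 < file-3 < file-13 < file-5 < file-7; the set is consistent.

consistent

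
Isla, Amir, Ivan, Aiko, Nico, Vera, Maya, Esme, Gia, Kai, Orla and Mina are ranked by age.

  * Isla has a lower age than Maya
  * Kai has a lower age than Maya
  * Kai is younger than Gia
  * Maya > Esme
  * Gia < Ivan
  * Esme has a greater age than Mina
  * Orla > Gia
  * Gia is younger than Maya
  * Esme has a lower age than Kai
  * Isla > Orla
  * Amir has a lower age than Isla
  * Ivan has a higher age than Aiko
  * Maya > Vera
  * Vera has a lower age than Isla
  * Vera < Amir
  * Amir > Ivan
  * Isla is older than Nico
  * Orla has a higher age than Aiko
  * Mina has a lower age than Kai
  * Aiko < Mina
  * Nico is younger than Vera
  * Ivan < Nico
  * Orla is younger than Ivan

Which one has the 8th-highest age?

Gia

Chaining the given pairs: Aiko < Mina < Esme < Kai < Gia < Orla < Ivan < Nico < Vera < Amir < Isla < Maya.
Counting 8 from the largest end gives Gia.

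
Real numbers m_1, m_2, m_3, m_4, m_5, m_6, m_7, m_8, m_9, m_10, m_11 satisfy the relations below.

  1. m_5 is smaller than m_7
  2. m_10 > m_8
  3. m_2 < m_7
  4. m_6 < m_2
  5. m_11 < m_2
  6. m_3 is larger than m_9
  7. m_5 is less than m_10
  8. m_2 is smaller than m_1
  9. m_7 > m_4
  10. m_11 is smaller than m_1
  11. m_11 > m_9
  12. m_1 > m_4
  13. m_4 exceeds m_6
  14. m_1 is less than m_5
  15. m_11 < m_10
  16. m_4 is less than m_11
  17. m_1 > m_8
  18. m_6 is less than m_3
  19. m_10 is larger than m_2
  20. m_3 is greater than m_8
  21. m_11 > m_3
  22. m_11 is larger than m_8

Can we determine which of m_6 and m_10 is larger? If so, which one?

m_10

Link the given pairs in sequence: m_6 < m_3; m_3 < m_11; m_11 < m_2; m_2 < m_1; m_1 < m_5; m_5 < m_10.
Together: m_6 < m_3 < m_11 < m_2 < m_1 < m_5 < m_10.
So m_10 is larger.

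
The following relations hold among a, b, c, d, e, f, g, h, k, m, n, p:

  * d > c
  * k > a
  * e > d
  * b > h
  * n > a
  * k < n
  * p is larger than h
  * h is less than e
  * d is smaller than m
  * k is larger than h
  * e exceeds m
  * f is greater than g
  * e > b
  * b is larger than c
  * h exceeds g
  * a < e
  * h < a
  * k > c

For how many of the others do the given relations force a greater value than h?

6

From h the given relations immediately reach a, b, p, k, e.
From those, n — 6 in total.
No other element is forced above h by the given relations, so the count is 6.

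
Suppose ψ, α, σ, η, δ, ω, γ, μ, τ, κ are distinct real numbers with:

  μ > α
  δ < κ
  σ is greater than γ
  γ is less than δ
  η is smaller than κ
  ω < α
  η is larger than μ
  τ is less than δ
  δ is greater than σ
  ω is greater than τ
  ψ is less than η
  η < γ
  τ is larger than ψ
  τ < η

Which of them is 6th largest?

Piecing the relations together gives one ordering: ψ < τ < ω < α < μ < η < γ < σ < δ < κ.
Counting 6 from the largest end gives μ.

μ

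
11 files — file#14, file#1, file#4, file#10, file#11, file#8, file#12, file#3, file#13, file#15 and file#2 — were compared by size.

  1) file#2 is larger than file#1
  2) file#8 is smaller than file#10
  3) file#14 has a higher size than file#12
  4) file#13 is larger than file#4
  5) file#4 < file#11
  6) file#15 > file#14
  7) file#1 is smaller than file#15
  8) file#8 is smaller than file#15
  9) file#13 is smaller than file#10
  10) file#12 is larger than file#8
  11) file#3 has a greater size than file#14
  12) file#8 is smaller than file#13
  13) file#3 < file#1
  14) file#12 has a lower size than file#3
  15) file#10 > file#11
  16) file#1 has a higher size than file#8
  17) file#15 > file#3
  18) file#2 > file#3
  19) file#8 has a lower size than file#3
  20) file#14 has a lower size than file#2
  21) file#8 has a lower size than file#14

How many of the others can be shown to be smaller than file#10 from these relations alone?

4

The elements the relations force below file#10 are file#8, file#4, file#11, file#13 — no chain reaches any other.
That is 4.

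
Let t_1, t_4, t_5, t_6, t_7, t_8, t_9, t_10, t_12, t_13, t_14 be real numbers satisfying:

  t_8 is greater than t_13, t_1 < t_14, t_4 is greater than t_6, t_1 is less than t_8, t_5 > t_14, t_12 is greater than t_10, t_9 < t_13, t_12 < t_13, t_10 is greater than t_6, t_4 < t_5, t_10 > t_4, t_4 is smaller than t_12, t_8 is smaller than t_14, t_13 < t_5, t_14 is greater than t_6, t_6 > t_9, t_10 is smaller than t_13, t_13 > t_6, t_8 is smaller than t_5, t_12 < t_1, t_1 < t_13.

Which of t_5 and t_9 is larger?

t_5

Link the given pairs in sequence: t_9 < t_6; t_6 < t_4; t_4 < t_10; t_10 < t_12; t_12 < t_1; t_1 < t_13; t_13 < t_8; t_8 < t_14; t_14 < t_5.
Together: t_9 < t_6 < t_4 < t_10 < t_12 < t_1 < t_13 < t_8 < t_14 < t_5.
So t_9 < t_5; t_5 is the larger of the two.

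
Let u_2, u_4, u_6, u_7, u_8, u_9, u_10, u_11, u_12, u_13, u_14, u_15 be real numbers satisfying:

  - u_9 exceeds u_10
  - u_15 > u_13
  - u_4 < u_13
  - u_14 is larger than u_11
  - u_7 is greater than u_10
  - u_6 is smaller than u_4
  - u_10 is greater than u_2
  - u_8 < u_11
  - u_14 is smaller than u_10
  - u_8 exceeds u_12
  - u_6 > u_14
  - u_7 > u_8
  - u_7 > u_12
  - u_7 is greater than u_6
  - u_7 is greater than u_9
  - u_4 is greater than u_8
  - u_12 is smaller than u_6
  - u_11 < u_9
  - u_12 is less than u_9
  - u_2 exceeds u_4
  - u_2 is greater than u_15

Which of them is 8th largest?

u_6

Chaining the given pairs: u_12 < u_8 < u_11 < u_14 < u_6 < u_4 < u_13 < u_15 < u_2 < u_10 < u_9 < u_7.
The 8th largest is u_6.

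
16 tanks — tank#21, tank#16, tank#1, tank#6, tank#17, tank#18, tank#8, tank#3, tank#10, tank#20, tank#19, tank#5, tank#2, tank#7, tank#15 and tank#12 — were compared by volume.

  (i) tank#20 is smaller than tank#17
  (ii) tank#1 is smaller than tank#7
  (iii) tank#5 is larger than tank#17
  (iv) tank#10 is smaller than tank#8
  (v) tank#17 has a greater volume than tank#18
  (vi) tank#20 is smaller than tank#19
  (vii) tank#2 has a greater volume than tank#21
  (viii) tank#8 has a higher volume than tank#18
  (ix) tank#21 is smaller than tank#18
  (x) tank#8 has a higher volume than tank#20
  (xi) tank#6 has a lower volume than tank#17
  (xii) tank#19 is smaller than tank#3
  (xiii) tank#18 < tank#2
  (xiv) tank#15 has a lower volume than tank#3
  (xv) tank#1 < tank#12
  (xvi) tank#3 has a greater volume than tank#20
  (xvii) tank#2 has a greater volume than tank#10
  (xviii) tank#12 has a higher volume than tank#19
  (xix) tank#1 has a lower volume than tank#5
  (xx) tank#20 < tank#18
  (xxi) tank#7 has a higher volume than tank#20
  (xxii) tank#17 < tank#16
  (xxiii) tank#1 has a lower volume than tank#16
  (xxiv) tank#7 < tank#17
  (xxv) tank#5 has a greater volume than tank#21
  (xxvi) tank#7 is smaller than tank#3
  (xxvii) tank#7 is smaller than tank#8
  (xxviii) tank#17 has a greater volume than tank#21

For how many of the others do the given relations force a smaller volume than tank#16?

7

Directly below tank#16: tank#1, tank#17.
One step further: tank#21, tank#20, tank#6, tank#18, tank#7 (7 so far).
No other element is forced below tank#16 by the given relations, so the count is 7.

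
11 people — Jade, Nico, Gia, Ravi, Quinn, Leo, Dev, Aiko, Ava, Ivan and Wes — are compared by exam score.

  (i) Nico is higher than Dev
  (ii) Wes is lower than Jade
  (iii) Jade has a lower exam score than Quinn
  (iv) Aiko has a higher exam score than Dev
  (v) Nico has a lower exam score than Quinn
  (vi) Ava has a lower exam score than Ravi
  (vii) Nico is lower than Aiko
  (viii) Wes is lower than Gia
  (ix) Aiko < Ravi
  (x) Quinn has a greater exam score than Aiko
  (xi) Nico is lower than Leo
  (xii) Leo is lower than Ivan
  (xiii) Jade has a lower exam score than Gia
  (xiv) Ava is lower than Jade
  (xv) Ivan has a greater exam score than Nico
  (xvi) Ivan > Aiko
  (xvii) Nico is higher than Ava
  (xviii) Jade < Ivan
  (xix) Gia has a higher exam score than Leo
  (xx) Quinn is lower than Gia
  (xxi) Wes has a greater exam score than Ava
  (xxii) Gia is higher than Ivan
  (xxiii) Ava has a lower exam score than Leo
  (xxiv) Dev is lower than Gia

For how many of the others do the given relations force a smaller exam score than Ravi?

4

From Ravi the given relations immediately reach Ava, Aiko.
From those, Dev, Nico — 4 in total.
Nothing else is reachable below Ravi; 4 in all.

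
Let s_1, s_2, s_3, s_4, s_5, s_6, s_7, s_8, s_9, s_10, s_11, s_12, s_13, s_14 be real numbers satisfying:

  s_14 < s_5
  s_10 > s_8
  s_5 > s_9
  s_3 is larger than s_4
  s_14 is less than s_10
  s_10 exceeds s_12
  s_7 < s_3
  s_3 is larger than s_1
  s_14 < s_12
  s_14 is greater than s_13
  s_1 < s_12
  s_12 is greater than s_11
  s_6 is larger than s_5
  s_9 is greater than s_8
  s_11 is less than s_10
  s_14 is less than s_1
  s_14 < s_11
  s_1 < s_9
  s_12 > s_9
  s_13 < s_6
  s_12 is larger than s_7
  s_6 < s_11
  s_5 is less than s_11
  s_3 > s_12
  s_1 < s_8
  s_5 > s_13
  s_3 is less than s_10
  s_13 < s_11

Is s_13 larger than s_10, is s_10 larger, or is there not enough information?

s_10

Following the relations from s_13: s_13 < s_14 < s_1 < s_8 < s_9 < s_5 < s_6 < s_11 < s_12 < s_3 < s_10.
So s_10 is larger.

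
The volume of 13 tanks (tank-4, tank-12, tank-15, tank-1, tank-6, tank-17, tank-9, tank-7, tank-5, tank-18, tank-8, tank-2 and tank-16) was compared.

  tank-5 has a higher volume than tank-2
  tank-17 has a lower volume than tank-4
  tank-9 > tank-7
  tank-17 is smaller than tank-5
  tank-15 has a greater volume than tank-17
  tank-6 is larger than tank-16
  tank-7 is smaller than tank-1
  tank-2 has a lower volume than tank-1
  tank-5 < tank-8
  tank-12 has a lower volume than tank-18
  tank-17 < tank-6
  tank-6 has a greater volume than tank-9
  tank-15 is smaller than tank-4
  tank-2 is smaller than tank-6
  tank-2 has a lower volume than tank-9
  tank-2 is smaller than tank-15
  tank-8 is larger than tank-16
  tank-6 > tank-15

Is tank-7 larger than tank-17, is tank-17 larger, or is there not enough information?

Following every chain through tank-17: above tank-17 we get tank-15, tank-4, tank-5, tank-8, tank-6.
tank-7 is not reached, and no chain runs the other way from tank-7 to tank-17.
So the given relations leave the order of tank-17 and tank-7 undetermined.

undetermined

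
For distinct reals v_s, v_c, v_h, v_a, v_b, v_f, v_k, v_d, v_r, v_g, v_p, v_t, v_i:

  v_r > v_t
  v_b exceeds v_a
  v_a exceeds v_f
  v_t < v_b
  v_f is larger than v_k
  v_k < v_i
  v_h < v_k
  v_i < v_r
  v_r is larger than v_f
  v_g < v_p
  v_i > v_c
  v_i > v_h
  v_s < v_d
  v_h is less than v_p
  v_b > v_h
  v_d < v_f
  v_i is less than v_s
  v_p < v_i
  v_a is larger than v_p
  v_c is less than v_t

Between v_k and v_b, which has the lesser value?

The relevant relations are v_k < v_i; v_i < v_s; v_s < v_d; v_d < v_f; v_f < v_a; v_a < v_b.
Chaining these gives v_k < v_i < v_s < v_d < v_f < v_a < v_b.
So v_k < v_b; v_k is the smaller of the two.

v_k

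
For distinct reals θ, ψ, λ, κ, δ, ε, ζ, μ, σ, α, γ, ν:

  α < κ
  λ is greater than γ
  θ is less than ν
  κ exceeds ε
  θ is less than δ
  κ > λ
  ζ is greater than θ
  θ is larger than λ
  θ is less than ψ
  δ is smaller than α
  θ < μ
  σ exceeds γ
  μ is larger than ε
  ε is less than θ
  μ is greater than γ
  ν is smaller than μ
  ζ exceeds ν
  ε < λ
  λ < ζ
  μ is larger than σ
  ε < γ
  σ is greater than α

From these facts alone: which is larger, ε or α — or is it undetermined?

Chaining the given relations: ε < γ < λ < θ < δ < α.
So α is larger.

α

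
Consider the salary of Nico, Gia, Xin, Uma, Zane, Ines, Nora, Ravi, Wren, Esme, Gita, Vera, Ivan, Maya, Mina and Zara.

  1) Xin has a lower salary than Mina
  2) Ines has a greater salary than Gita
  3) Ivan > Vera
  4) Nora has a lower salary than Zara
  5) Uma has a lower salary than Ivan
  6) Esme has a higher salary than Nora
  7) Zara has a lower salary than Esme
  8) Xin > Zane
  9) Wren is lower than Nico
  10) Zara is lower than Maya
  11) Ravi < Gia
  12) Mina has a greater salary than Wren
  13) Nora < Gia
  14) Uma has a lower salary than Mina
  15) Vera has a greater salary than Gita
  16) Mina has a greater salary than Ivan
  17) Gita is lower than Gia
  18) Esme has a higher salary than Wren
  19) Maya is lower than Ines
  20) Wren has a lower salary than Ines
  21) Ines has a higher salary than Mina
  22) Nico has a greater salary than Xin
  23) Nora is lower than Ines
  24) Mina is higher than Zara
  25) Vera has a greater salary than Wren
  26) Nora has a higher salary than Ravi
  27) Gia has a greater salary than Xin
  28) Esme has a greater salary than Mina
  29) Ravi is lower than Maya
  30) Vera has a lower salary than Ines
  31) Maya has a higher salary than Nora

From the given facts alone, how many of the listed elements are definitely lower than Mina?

The elements the relations force below Mina are Gita, Zane, Ravi, Uma, Wren, Nora, Vera, Zara, Xin, Ivan — no chain reaches any other.
That is 10.

10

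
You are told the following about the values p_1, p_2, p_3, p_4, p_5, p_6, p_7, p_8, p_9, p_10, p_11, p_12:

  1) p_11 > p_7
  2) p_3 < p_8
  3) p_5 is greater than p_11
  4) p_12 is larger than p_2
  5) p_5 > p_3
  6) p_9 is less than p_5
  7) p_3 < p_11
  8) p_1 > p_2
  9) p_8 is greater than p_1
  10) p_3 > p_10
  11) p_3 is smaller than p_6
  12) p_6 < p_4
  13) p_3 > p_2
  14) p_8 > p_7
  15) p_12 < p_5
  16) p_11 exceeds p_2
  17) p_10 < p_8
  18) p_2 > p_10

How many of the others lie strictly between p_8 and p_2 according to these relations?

2

The relations place p_2 below p_8. An element lies strictly between them when it is forced above p_2 and also forced below p_8.
Above p_2: {p_1, p_3, p_6, p_12, p_4, p_11, p_5}. Below p_8: {p_10, p_1, p_7, p_3}.
Intersection: {p_1, p_3} — 2.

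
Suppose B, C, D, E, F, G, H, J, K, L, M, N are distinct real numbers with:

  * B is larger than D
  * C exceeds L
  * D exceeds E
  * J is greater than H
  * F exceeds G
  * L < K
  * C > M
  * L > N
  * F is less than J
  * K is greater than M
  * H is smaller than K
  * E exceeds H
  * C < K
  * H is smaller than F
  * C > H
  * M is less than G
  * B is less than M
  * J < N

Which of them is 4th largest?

Chaining the given pairs: H < E < D < B < M < G < F < J < N < L < C < K.
The 4th largest is N.

N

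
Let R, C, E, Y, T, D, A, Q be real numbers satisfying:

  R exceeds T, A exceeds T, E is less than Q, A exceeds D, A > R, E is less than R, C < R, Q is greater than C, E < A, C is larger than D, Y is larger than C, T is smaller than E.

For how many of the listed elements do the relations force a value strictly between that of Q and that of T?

Chaining upward from T reaches: E, R, A.
Chaining downward from Q reaches: D, C, E.
Strictly between T and Q are those in both lists: E — 1 element.

1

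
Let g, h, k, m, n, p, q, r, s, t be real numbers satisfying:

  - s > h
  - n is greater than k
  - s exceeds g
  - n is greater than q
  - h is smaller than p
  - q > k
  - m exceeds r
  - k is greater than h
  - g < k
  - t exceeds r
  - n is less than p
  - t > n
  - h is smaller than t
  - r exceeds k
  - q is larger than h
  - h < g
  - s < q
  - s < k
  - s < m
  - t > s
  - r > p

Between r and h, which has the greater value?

r

Chaining the given relations: h < g < k < q < n < p < r.
So h < r; r is the larger of the two.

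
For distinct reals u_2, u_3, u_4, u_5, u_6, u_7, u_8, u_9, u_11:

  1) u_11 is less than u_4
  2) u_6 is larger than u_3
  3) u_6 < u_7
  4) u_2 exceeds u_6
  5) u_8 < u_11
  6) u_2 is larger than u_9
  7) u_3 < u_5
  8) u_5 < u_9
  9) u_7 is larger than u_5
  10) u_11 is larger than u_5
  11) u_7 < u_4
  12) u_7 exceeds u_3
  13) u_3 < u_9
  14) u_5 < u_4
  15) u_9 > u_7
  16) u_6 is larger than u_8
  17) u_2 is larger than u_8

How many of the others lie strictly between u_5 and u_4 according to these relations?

Chaining upward from u_5 reaches: u_7, u_11, u_9, u_2.
Chaining downward from u_4 reaches: u_3, u_8, u_6, u_7, u_11.
Strictly between u_5 and u_4 are those in both lists: u_7, u_11 — 2 elements.

2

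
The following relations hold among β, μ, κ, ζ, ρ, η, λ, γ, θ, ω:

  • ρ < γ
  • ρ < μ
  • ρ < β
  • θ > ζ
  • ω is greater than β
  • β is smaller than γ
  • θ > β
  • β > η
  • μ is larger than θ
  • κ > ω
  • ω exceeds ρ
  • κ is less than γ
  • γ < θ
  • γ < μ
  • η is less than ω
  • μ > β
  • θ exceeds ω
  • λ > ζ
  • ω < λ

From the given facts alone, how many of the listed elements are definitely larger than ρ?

The elements the relations force above ρ are β, ω, κ, λ, γ, θ, μ — no chain reaches any other.
That is 7.

7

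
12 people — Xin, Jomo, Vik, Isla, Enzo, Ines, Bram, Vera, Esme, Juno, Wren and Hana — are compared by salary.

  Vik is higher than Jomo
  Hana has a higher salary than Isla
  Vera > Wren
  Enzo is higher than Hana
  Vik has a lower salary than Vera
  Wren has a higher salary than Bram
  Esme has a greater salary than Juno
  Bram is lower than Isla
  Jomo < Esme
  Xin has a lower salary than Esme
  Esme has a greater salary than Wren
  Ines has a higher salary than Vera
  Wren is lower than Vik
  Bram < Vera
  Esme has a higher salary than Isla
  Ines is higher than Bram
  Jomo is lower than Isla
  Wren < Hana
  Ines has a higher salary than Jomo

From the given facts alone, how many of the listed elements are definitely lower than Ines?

Directly below Ines: Jomo, Bram, Vera.
One step further: Wren, Vik (5 so far).
Nothing else is reachable below Ines; 5 in all.

5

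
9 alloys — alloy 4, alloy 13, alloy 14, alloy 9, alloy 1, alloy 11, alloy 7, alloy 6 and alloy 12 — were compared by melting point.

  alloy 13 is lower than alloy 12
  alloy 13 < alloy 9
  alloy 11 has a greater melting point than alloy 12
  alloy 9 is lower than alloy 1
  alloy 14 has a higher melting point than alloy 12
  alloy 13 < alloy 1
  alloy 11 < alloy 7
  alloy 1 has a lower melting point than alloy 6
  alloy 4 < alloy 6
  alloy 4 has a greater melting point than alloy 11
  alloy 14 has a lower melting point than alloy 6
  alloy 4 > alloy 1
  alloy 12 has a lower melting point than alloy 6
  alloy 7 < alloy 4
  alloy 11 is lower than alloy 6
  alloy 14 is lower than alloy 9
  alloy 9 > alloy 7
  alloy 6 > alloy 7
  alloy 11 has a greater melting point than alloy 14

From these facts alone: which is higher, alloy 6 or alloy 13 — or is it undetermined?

alloy 6

alloy 13 < alloy 12 and alloy 12 < alloy 14 give alloy 13 < alloy 14.
Then alloy 14 < alloy 11 extends the chain to alloy 11.
With alloy 11 < alloy 7: alloy 13 < alloy 12 < alloy 14 < alloy 11 < alloy 7.
Then alloy 7 < alloy 9 extends the chain to alloy 9.
Then alloy 9 < alloy 1 extends the chain to alloy 1.
Then alloy 1 < alloy 4 extends the chain to alloy 4.
Then alloy 4 < alloy 6 extends the chain to alloy 6.
So alloy 6 is higher.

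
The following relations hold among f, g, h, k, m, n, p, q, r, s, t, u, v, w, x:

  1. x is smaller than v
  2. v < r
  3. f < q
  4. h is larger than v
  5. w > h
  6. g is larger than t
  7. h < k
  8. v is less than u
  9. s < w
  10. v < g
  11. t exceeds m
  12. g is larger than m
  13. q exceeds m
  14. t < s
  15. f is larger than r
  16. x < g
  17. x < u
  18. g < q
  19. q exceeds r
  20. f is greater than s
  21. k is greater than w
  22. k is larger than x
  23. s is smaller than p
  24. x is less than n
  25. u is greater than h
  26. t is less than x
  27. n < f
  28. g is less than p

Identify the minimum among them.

Chaining upward from m: directly above it, t, g, q; then x, s, p; then v, n, u, w, f, k; then r, h.
That covers every other element, and nothing is given below m, so m is the minimum.

m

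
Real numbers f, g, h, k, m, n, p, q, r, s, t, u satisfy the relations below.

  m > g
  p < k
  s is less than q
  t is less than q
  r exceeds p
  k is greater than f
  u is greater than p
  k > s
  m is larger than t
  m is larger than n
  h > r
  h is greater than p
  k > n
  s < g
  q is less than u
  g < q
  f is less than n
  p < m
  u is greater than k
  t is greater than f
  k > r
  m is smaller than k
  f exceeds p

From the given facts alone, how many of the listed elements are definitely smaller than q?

The elements the relations force below q are p, f, s, t, g — no chain reaches any other.
That is 5.

5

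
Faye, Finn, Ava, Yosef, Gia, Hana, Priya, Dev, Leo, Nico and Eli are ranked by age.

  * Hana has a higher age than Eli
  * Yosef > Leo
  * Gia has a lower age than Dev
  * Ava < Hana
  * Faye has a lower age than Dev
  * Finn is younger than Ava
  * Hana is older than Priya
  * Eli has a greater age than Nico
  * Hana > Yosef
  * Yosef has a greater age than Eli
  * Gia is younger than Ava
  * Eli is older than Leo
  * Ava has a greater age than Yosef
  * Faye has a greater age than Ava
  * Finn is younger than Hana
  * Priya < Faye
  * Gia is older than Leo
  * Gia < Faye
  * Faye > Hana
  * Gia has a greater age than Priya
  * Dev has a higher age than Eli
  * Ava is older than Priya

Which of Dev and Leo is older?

Leo < Eli and Eli < Yosef give Leo < Yosef.
Then Yosef < Ava extends the chain to Ava.
Then Ava < Hana extends the chain to Hana.
Then Hana < Faye extends the chain to Faye.
Then Faye < Dev extends the chain to Dev.
So Leo < Dev; Dev is the older of the two.

Dev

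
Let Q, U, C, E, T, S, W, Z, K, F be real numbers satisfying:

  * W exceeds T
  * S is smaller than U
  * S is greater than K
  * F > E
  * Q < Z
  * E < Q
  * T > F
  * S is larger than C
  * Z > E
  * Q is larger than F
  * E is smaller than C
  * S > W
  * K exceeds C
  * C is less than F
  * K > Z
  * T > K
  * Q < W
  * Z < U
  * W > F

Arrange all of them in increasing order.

Nothing is placed below E, so it is least; from there E < C; C < F; F < Q; Q < Z; Z < K; K < T; T < W; W < S; S < U, each given directly.

E < C < F < Q < Z < K < T < W < S < U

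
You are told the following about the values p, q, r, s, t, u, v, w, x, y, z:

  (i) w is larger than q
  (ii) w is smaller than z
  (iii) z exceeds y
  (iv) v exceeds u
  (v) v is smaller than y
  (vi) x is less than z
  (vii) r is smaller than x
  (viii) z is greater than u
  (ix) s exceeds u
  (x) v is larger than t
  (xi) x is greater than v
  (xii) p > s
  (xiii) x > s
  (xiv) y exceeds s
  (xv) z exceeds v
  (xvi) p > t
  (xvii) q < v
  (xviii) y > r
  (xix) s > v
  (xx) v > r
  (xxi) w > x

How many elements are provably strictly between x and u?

Chaining upward from u reaches: v, s, y, p, w, z.
Chaining downward from x reaches: t, q, r, v, s.
Strictly between u and x are those in both lists: v, s — 2 elements.

2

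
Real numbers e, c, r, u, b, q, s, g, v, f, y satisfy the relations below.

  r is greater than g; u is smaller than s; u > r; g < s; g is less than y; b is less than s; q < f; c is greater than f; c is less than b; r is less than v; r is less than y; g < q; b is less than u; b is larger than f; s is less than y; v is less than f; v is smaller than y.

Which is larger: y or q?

Link the given pairs in sequence: q < f; f < c; c < b; b < u; u < s; s < y.
Chaining these gives q < f < c < b < u < s < y.
So q < y; y is the larger of the two.

y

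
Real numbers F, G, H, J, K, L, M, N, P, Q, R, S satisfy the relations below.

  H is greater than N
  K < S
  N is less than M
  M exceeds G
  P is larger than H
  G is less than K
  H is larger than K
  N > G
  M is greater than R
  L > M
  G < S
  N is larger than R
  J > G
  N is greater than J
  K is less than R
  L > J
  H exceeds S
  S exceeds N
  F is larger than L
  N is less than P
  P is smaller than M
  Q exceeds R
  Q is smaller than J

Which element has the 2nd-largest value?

L

Chaining the given pairs: G < K < R < Q < J < N < S < H < P < M < L < F.
Counting 2 from the largest end gives L.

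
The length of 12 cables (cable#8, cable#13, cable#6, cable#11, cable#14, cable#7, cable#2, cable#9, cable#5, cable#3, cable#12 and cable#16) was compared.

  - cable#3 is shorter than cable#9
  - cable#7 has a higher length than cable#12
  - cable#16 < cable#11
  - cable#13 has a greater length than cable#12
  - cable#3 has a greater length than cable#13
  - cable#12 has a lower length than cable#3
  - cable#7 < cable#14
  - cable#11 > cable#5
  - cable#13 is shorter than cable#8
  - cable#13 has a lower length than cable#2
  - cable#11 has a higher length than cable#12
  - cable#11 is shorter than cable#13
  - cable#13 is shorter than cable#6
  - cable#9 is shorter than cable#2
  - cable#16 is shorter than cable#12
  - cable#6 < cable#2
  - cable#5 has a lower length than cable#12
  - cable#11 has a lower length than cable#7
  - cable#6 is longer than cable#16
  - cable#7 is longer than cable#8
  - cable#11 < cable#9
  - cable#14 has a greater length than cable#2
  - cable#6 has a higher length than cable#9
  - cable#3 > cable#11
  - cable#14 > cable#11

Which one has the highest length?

cable#14

Chaining downward from cable#14: directly below it, cable#11, cable#7, cable#2; then cable#5, cable#16, cable#12, cable#13, cable#8, cable#9, cable#6; then cable#3.
That covers every other element, and nothing is given above cable#14, so cable#14 is the highest length.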